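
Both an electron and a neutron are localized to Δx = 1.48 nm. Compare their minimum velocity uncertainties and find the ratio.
The electron has the larger minimum velocity uncertainty, by a ratio of 1838.7.

For both particles, Δp_min = ℏ/(2Δx) = 3.563e-26 kg·m/s (same for both).

The velocity uncertainty is Δv = Δp/m:
- electron: Δv = 3.563e-26 / 9.109e-31 = 3.911e+04 m/s = 39.111 km/s
- neutron: Δv = 3.563e-26 / 1.675e-27 = 2.127e+01 m/s = 21.271 m/s

Ratio: 3.911e+04 / 2.127e+01 = 1838.7

The lighter particle has larger velocity uncertainty because Δv ∝ 1/m.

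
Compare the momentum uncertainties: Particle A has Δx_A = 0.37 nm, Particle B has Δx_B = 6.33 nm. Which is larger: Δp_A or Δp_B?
Particle A has the larger minimum momentum uncertainty, by a factor of 17.11.

For each particle, the minimum momentum uncertainty is Δp_min = ℏ/(2Δx):

Particle A: Δp_A = ℏ/(2×3.700e-10 m) = 1.425e-25 kg·m/s
Particle B: Δp_B = ℏ/(2×6.330e-09 m) = 8.330e-27 kg·m/s

Ratio: Δp_A/Δp_B = 17.11

Since Δp_min ∝ 1/Δx, the particle with smaller position uncertainty (A) has larger momentum uncertainty.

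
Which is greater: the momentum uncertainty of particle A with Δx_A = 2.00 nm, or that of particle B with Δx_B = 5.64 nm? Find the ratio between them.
Particle A has the larger minimum momentum uncertainty, by a factor of 2.82.

For each particle, the minimum momentum uncertainty is Δp_min = ℏ/(2Δx):

Particle A: Δp_A = ℏ/(2×2.000e-09 m) = 2.636e-26 kg·m/s
Particle B: Δp_B = ℏ/(2×5.640e-09 m) = 9.349e-27 kg·m/s

Ratio: Δp_A/Δp_B = 2.82

Since Δp_min ∝ 1/Δx, the particle with smaller position uncertainty (A) has larger momentum uncertainty.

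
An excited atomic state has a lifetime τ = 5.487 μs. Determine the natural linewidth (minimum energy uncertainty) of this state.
59.979 peV

Using the energy-time uncertainty principle:
ΔEΔt ≥ ℏ/2

The lifetime τ represents the time uncertainty Δt.
The natural linewidth (minimum energy uncertainty) is:

ΔE = ℏ/(2τ)
ΔE = (1.055e-34 J·s) / (2 × 5.487e-06 s)
ΔE = 9.610e-30 J = 59.979 peV

This natural linewidth limits the precision of spectroscopic measurements.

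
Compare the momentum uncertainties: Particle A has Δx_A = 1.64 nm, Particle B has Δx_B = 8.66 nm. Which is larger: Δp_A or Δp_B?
Particle A has the larger minimum momentum uncertainty, by a factor of 5.28.

For each particle, the minimum momentum uncertainty is Δp_min = ℏ/(2Δx):

Particle A: Δp_A = ℏ/(2×1.640e-09 m) = 3.215e-26 kg·m/s
Particle B: Δp_B = ℏ/(2×8.660e-09 m) = 6.089e-27 kg·m/s

Ratio: Δp_A/Δp_B = 5.28

Since Δp_min ∝ 1/Δx, the particle with smaller position uncertainty (A) has larger momentum uncertainty.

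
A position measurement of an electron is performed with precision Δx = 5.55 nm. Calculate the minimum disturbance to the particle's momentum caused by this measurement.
9.501 × 10^-27 kg·m/s

The uncertainty principle implies that measuring position disturbs momentum:
ΔxΔp ≥ ℏ/2

When we measure position with precision Δx, we necessarily introduce a momentum uncertainty:
Δp ≥ ℏ/(2Δx)
Δp_min = (1.055e-34 J·s) / (2 × 5.550e-09 m)
Δp_min = 9.501e-27 kg·m/s

The more precisely we measure position, the greater the momentum disturbance.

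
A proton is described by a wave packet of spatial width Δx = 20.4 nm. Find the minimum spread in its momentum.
2.585 × 10^-27 kg·m/s

For a wave packet, the spatial width Δx and momentum spread Δp are related by the uncertainty principle:
ΔxΔp ≥ ℏ/2

The minimum momentum spread is:
Δp_min = ℏ/(2Δx)
Δp_min = (1.055e-34 J·s) / (2 × 2.040e-08 m)
Δp_min = 2.585e-27 kg·m/s

A wave packet cannot have both a well-defined position and well-defined momentum.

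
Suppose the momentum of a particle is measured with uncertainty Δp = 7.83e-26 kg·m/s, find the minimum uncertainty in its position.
673.418 pm

Using the Heisenberg uncertainty principle:
ΔxΔp ≥ ℏ/2

The minimum uncertainty in position is:
Δx_min = ℏ/(2Δp)
Δx_min = (1.055e-34 J·s) / (2 × 7.830e-26 kg·m/s)
Δx_min = 6.734e-10 m = 673.418 pm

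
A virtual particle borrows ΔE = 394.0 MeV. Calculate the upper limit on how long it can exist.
8.353 × 10^-25 s

Using the energy-time uncertainty principle:
ΔEΔt ≥ ℏ/2

For a virtual particle borrowing energy ΔE, the maximum lifetime is:
Δt_max = ℏ/(2ΔE)

Converting energy:
ΔE = 394.0 MeV = 6.313e-11 J

Δt_max = (1.055e-34 J·s) / (2 × 6.313e-11 J)
Δt_max = 8.353e-25 s = 8.353 × 10^-25 s

Virtual particles with higher borrowed energy exist for shorter times.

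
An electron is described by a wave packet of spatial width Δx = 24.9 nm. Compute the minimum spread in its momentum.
2.118 × 10^-27 kg·m/s

For a wave packet, the spatial width Δx and momentum spread Δp are related by the uncertainty principle:
ΔxΔp ≥ ℏ/2

The minimum momentum spread is:
Δp_min = ℏ/(2Δx)
Δp_min = (1.055e-34 J·s) / (2 × 2.490e-08 m)
Δp_min = 2.118e-27 kg·m/s

A wave packet cannot have both a well-defined position and well-defined momentum.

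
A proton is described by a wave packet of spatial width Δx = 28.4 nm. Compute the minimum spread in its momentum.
1.857 × 10^-27 kg·m/s

For a wave packet, the spatial width Δx and momentum spread Δp are related by the uncertainty principle:
ΔxΔp ≥ ℏ/2

The minimum momentum spread is:
Δp_min = ℏ/(2Δx)
Δp_min = (1.055e-34 J·s) / (2 × 2.840e-08 m)
Δp_min = 1.857e-27 kg·m/s

A wave packet cannot have both a well-defined position and well-defined momentum.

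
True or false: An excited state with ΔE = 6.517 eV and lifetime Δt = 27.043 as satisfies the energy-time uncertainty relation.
No, it violates the uncertainty relation.

Calculate the product ΔEΔt:
ΔE = 6.517 eV = 1.044e-18 J
ΔEΔt = (1.044e-18 J) × (2.704e-17 s)
ΔEΔt = 2.824e-35 J·s

Compare to the minimum allowed value ℏ/2:
ℏ/2 = 5.273e-35 J·s

Since ΔEΔt = 2.824e-35 J·s < 5.273e-35 J·s = ℏ/2,
this violates the uncertainty relation.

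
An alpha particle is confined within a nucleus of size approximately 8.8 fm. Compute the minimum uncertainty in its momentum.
5.992 × 10^-21 kg·m/s

Using the Heisenberg uncertainty principle:
ΔxΔp ≥ ℏ/2

With Δx ≈ L = 8.800e-15 m (the confinement size):
Δp_min = ℏ/(2Δx)
Δp_min = (1.055e-34 J·s) / (2 × 8.800e-15 m)
Δp_min = 5.992e-21 kg·m/s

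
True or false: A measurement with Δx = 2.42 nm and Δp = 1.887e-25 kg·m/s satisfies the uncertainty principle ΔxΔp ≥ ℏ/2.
Yes, it satisfies the uncertainty principle.

Calculate the product ΔxΔp:
ΔxΔp = (2.420e-09 m) × (1.887e-25 kg·m/s)
ΔxΔp = 4.567e-34 J·s

Compare to the minimum allowed value ℏ/2:
ℏ/2 = 5.273e-35 J·s

Since ΔxΔp = 4.567e-34 J·s ≥ 5.273e-35 J·s = ℏ/2,
the measurement satisfies the uncertainty principle.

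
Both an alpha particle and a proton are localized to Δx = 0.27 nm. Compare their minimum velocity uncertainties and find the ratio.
The proton has the larger minimum velocity uncertainty, by a ratio of 4.0.

For both particles, Δp_min = ℏ/(2Δx) = 1.953e-25 kg·m/s (same for both).

The velocity uncertainty is Δv = Δp/m:
- alpha particle: Δv = 1.953e-25 / 6.645e-27 = 2.939e+01 m/s = 29.391 m/s
- proton: Δv = 1.953e-25 / 1.673e-27 = 1.168e+02 m/s = 116.757 m/s

Ratio: 1.168e+02 / 2.939e+01 = 4.0

The lighter particle has larger velocity uncertainty because Δv ∝ 1/m.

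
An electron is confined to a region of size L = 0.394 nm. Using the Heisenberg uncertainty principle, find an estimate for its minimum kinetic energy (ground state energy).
61.358 meV

Using the uncertainty principle to estimate ground state energy:

1. The position uncertainty is approximately the confinement size:
   Δx ≈ L = 3.940e-10 m

2. From ΔxΔp ≥ ℏ/2, the minimum momentum uncertainty is:
   Δp ≈ ℏ/(2L) = 1.338e-25 kg·m/s

3. The kinetic energy is approximately:
   KE ≈ (Δp)²/(2m) = (1.338e-25)²/(2 × 9.109e-31 kg)
   KE ≈ 9.831e-21 J = 61.358 meV

This is an order-of-magnitude estimate of the ground state energy.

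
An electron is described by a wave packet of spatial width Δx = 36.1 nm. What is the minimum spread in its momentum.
1.461 × 10^-27 kg·m/s

For a wave packet, the spatial width Δx and momentum spread Δp are related by the uncertainty principle:
ΔxΔp ≥ ℏ/2

The minimum momentum spread is:
Δp_min = ℏ/(2Δx)
Δp_min = (1.055e-34 J·s) / (2 × 3.610e-08 m)
Δp_min = 1.461e-27 kg·m/s

A wave packet cannot have both a well-defined position and well-defined momentum.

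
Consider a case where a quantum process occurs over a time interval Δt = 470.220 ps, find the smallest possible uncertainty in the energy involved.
699.898 neV

Using the energy-time uncertainty principle:
ΔEΔt ≥ ℏ/2

The minimum uncertainty in energy is:
ΔE_min = ℏ/(2Δt)
ΔE_min = (1.055e-34 J·s) / (2 × 4.702e-10 s)
ΔE_min = 1.121e-25 J = 699.898 neV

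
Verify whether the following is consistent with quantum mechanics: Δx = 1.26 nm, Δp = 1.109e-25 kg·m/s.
Yes, it satisfies the uncertainty principle.

Calculate the product ΔxΔp:
ΔxΔp = (1.260e-09 m) × (1.109e-25 kg·m/s)
ΔxΔp = 1.397e-34 J·s

Compare to the minimum allowed value ℏ/2:
ℏ/2 = 5.273e-35 J·s

Since ΔxΔp = 1.397e-34 J·s ≥ 5.273e-35 J·s = ℏ/2,
the measurement satisfies the uncertainty principle.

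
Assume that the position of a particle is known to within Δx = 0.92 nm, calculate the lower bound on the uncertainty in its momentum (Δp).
5.731 × 10^-26 kg·m/s

Using the Heisenberg uncertainty principle:
ΔxΔp ≥ ℏ/2

The minimum uncertainty in momentum is:
Δp_min = ℏ/(2Δx)
Δp_min = (1.055e-34 J·s) / (2 × 9.200e-10 m)
Δp_min = 5.731e-26 kg·m/s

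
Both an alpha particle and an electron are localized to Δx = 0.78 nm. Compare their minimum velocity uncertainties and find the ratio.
The electron has the larger minimum velocity uncertainty, by a ratio of 7294.3.

For both particles, Δp_min = ℏ/(2Δx) = 6.760e-26 kg·m/s (same for both).

The velocity uncertainty is Δv = Δp/m:
- alpha particle: Δv = 6.760e-26 / 6.645e-27 = 1.017e+01 m/s = 10.174 m/s
- electron: Δv = 6.760e-26 / 9.109e-31 = 7.421e+04 m/s = 74.210 km/s

Ratio: 7.421e+04 / 1.017e+01 = 7294.3

The lighter particle has larger velocity uncertainty because Δv ∝ 1/m.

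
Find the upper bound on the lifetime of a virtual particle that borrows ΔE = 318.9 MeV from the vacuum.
1.032 ys

Using the energy-time uncertainty principle:
ΔEΔt ≥ ℏ/2

For a virtual particle borrowing energy ΔE, the maximum lifetime is:
Δt_max = ℏ/(2ΔE)

Converting energy:
ΔE = 318.9 MeV = 5.109e-11 J

Δt_max = (1.055e-34 J·s) / (2 × 5.109e-11 J)
Δt_max = 1.032e-24 s = 1.032 ys

Virtual particles with higher borrowed energy exist for shorter times.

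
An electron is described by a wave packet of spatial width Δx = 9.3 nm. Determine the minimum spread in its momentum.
5.670 × 10^-27 kg·m/s

For a wave packet, the spatial width Δx and momentum spread Δp are related by the uncertainty principle:
ΔxΔp ≥ ℏ/2

The minimum momentum spread is:
Δp_min = ℏ/(2Δx)
Δp_min = (1.055e-34 J·s) / (2 × 9.300e-09 m)
Δp_min = 5.670e-27 kg·m/s

A wave packet cannot have both a well-defined position and well-defined momentum.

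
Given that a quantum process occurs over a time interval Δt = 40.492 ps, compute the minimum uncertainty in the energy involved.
8.128 μeV

Using the energy-time uncertainty principle:
ΔEΔt ≥ ℏ/2

The minimum uncertainty in energy is:
ΔE_min = ℏ/(2Δt)
ΔE_min = (1.055e-34 J·s) / (2 × 4.049e-11 s)
ΔE_min = 1.302e-24 J = 8.128 μeV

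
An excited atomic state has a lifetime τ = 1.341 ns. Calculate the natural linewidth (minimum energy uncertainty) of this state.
245.418 neV

Using the energy-time uncertainty principle:
ΔEΔt ≥ ℏ/2

The lifetime τ represents the time uncertainty Δt.
The natural linewidth (minimum energy uncertainty) is:

ΔE = ℏ/(2τ)
ΔE = (1.055e-34 J·s) / (2 × 1.341e-09 s)
ΔE = 3.932e-26 J = 245.418 neV

This natural linewidth limits the precision of spectroscopic measurements.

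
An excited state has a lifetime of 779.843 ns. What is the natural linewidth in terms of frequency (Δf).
102.043 kHz

Using the energy-time uncertainty principle and E = hf:
ΔEΔt ≥ ℏ/2
hΔf·Δt ≥ ℏ/2

The minimum frequency uncertainty is:
Δf = ℏ/(2hτ) = 1/(4πτ)
Δf = 1/(4π × 7.798e-07 s)
Δf = 1.020e+05 Hz = 102.043 kHz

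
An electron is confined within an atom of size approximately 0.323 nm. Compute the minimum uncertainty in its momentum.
1.632 × 10^-25 kg·m/s

Using the Heisenberg uncertainty principle:
ΔxΔp ≥ ℏ/2

With Δx ≈ L = 3.230e-10 m (the confinement size):
Δp_min = ℏ/(2Δx)
Δp_min = (1.055e-34 J·s) / (2 × 3.230e-10 m)
Δp_min = 1.632e-25 kg·m/s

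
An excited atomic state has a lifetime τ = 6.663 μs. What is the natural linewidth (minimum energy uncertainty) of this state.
49.393 peV

Using the energy-time uncertainty principle:
ΔEΔt ≥ ℏ/2

The lifetime τ represents the time uncertainty Δt.
The natural linewidth (minimum energy uncertainty) is:

ΔE = ℏ/(2τ)
ΔE = (1.055e-34 J·s) / (2 × 6.663e-06 s)
ΔE = 7.914e-30 J = 49.393 peV

This natural linewidth limits the precision of spectroscopic measurements.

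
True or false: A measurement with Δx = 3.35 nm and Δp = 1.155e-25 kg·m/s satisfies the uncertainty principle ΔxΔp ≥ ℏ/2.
Yes, it satisfies the uncertainty principle.

Calculate the product ΔxΔp:
ΔxΔp = (3.350e-09 m) × (1.155e-25 kg·m/s)
ΔxΔp = 3.869e-34 J·s

Compare to the minimum allowed value ℏ/2:
ℏ/2 = 5.273e-35 J·s

Since ΔxΔp = 3.869e-34 J·s ≥ 5.273e-35 J·s = ℏ/2,
the measurement satisfies the uncertainty principle.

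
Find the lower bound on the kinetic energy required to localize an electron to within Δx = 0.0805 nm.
1.470 eV

Localizing a particle requires giving it sufficient momentum uncertainty:

1. From uncertainty principle: Δp ≥ ℏ/(2Δx)
   Δp_min = (1.055e-34 J·s) / (2 × 8.050e-11 m)
   Δp_min = 6.550e-25 kg·m/s

2. This momentum uncertainty corresponds to kinetic energy:
   KE ≈ (Δp)²/(2m) = (6.550e-25)²/(2 × 9.109e-31 kg)
   KE = 2.355e-19 J = 1.470 eV

Tighter localization requires more energy.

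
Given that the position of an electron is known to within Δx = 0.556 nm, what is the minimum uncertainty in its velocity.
104.108 km/s

Using the Heisenberg uncertainty principle and Δp = mΔv:
ΔxΔp ≥ ℏ/2
Δx(mΔv) ≥ ℏ/2

The minimum uncertainty in velocity is:
Δv_min = ℏ/(2mΔx)
Δv_min = (1.055e-34 J·s) / (2 × 9.109e-31 kg × 5.560e-10 m)
Δv_min = 1.041e+05 m/s = 104.108 km/s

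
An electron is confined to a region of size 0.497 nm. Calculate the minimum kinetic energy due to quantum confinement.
38.561 meV

Using the uncertainty principle:

1. Position uncertainty: Δx ≈ 4.970e-10 m
2. Minimum momentum uncertainty: Δp = ℏ/(2Δx) = 1.061e-25 kg·m/s
3. Minimum kinetic energy:
   KE = (Δp)²/(2m) = (1.061e-25)²/(2 × 9.109e-31 kg)
   KE = 6.178e-21 J = 38.561 meV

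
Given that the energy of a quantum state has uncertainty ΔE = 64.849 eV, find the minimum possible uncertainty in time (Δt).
5.075 as

Using the energy-time uncertainty principle:
ΔEΔt ≥ ℏ/2

The minimum uncertainty in time is:
Δt_min = ℏ/(2ΔE)
Δt_min = (1.055e-34 J·s) / (2 × 1.039e-17 J)
Δt_min = 5.075e-18 s = 5.075 as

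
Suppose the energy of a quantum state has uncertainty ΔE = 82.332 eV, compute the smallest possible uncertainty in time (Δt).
3.997 as

Using the energy-time uncertainty principle:
ΔEΔt ≥ ℏ/2

The minimum uncertainty in time is:
Δt_min = ℏ/(2ΔE)
Δt_min = (1.055e-34 J·s) / (2 × 1.319e-17 J)
Δt_min = 3.997e-18 s = 3.997 as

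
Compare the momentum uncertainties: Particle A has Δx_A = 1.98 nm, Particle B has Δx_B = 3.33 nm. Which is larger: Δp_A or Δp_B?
Particle A has the larger minimum momentum uncertainty, by a factor of 1.68.

For each particle, the minimum momentum uncertainty is Δp_min = ℏ/(2Δx):

Particle A: Δp_A = ℏ/(2×1.980e-09 m) = 2.663e-26 kg·m/s
Particle B: Δp_B = ℏ/(2×3.330e-09 m) = 1.583e-26 kg·m/s

Ratio: Δp_A/Δp_B = 1.68

Since Δp_min ∝ 1/Δx, the particle with smaller position uncertainty (A) has larger momentum uncertainty.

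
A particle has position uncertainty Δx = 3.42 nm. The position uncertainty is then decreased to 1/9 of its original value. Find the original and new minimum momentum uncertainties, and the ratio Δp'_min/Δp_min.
Original Δp_min = 1.542 × 10^-26 kg·m/s; new Δp'_min = 1.388 × 10^-25 kg·m/s; ratio Δp'_min/Δp_min = 9.

From the uncertainty principle ΔxΔp ≥ ℏ/2, the minimum momentum uncertainty is Δp_min = ℏ/(2Δx).

Original (Δx = 3.42 nm = 3.420e-09 m):
Δp_min = (1.055e-34 J·s)/(2 × 3.420e-09 m) = 1.542e-26 kg·m/s

When Δx → (1/9)Δx:
Δp'_min = ℏ/(2 × (1/9)Δx) = 9 × ℏ/(2Δx) = 9 × Δp_min
Δp'_min = 9 × 1.542e-26 kg·m/s = 1.388e-25 kg·m/s

Since Δp_min ∝ 1/Δx, when Δx is decreased to 1/9 of its original value, Δp_min increases to 9 times its original value.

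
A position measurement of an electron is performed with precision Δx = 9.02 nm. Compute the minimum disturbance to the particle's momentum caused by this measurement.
5.846 × 10^-27 kg·m/s

The uncertainty principle implies that measuring position disturbs momentum:
ΔxΔp ≥ ℏ/2

When we measure position with precision Δx, we necessarily introduce a momentum uncertainty:
Δp ≥ ℏ/(2Δx)
Δp_min = (1.055e-34 J·s) / (2 × 9.020e-09 m)
Δp_min = 5.846e-27 kg·m/s

The more precisely we measure position, the greater the momentum disturbance.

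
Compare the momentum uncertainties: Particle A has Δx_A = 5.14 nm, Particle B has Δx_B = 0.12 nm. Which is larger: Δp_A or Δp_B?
Particle B has the larger minimum momentum uncertainty, by a factor of 42.83.

For each particle, the minimum momentum uncertainty is Δp_min = ℏ/(2Δx):

Particle A: Δp_A = ℏ/(2×5.140e-09 m) = 1.026e-26 kg·m/s
Particle B: Δp_B = ℏ/(2×1.200e-10 m) = 4.394e-25 kg·m/s

Ratio: Δp_B/Δp_A = 42.83

Since Δp_min ∝ 1/Δx, the particle with smaller position uncertainty (B) has larger momentum uncertainty.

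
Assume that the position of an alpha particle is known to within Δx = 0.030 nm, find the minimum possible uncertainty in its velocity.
264.516 m/s

Using the Heisenberg uncertainty principle and Δp = mΔv:
ΔxΔp ≥ ℏ/2
Δx(mΔv) ≥ ℏ/2

The minimum uncertainty in velocity is:
Δv_min = ℏ/(2mΔx)
Δv_min = (1.055e-34 J·s) / (2 × 6.645e-27 kg × 3.000e-11 m)
Δv_min = 2.645e+02 m/s = 264.516 m/s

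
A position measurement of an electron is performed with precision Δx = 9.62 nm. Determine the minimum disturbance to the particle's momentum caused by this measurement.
5.481 × 10^-27 kg·m/s

The uncertainty principle implies that measuring position disturbs momentum:
ΔxΔp ≥ ℏ/2

When we measure position with precision Δx, we necessarily introduce a momentum uncertainty:
Δp ≥ ℏ/(2Δx)
Δp_min = (1.055e-34 J·s) / (2 × 9.620e-09 m)
Δp_min = 5.481e-27 kg·m/s

The more precisely we measure position, the greater the momentum disturbance.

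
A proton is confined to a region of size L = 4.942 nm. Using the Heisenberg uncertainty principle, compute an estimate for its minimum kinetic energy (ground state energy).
212.397 neV

Using the uncertainty principle to estimate ground state energy:

1. The position uncertainty is approximately the confinement size:
   Δx ≈ L = 4.942e-09 m

2. From ΔxΔp ≥ ℏ/2, the minimum momentum uncertainty is:
   Δp ≈ ℏ/(2L) = 1.067e-26 kg·m/s

3. The kinetic energy is approximately:
   KE ≈ (Δp)²/(2m) = (1.067e-26)²/(2 × 1.673e-27 kg)
   KE ≈ 3.403e-26 J = 212.397 neV

This is an order-of-magnitude estimate of the ground state energy.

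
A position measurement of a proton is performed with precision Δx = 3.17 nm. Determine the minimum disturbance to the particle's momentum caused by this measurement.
1.663 × 10^-26 kg·m/s

The uncertainty principle implies that measuring position disturbs momentum:
ΔxΔp ≥ ℏ/2

When we measure position with precision Δx, we necessarily introduce a momentum uncertainty:
Δp ≥ ℏ/(2Δx)
Δp_min = (1.055e-34 J·s) / (2 × 3.170e-09 m)
Δp_min = 1.663e-26 kg·m/s

The more precisely we measure position, the greater the momentum disturbance.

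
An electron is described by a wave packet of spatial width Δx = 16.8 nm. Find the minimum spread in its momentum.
3.139 × 10^-27 kg·m/s

For a wave packet, the spatial width Δx and momentum spread Δp are related by the uncertainty principle:
ΔxΔp ≥ ℏ/2

The minimum momentum spread is:
Δp_min = ℏ/(2Δx)
Δp_min = (1.055e-34 J·s) / (2 × 1.680e-08 m)
Δp_min = 3.139e-27 kg·m/s

A wave packet cannot have both a well-defined position and well-defined momentum.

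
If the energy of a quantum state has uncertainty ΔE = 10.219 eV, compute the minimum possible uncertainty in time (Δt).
32.205 as

Using the energy-time uncertainty principle:
ΔEΔt ≥ ℏ/2

The minimum uncertainty in time is:
Δt_min = ℏ/(2ΔE)
Δt_min = (1.055e-34 J·s) / (2 × 1.637e-18 J)
Δt_min = 3.221e-17 s = 32.205 as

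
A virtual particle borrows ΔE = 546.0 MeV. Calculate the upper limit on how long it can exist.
6.028 × 10^-25 s

Using the energy-time uncertainty principle:
ΔEΔt ≥ ℏ/2

For a virtual particle borrowing energy ΔE, the maximum lifetime is:
Δt_max = ℏ/(2ΔE)

Converting energy:
ΔE = 546.0 MeV = 8.748e-11 J

Δt_max = (1.055e-34 J·s) / (2 × 8.748e-11 J)
Δt_max = 6.028e-25 s = 6.028 × 10^-25 s

Virtual particles with higher borrowed energy exist for shorter times.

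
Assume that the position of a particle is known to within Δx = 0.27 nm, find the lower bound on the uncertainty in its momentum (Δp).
1.953 × 10^-25 kg·m/s

Using the Heisenberg uncertainty principle:
ΔxΔp ≥ ℏ/2

The minimum uncertainty in momentum is:
Δp_min = ℏ/(2Δx)
Δp_min = (1.055e-34 J·s) / (2 × 2.700e-10 m)
Δp_min = 1.953e-25 kg·m/s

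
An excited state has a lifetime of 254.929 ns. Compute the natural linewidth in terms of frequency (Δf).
312.155 kHz

Using the energy-time uncertainty principle and E = hf:
ΔEΔt ≥ ℏ/2
hΔf·Δt ≥ ℏ/2

The minimum frequency uncertainty is:
Δf = ℏ/(2hτ) = 1/(4πτ)
Δf = 1/(4π × 2.549e-07 s)
Δf = 3.122e+05 Hz = 312.155 kHz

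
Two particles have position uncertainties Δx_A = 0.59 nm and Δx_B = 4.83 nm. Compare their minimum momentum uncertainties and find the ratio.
Particle A has the larger minimum momentum uncertainty, by a factor of 8.19.

For each particle, the minimum momentum uncertainty is Δp_min = ℏ/(2Δx):

Particle A: Δp_A = ℏ/(2×5.900e-10 m) = 8.937e-26 kg·m/s
Particle B: Δp_B = ℏ/(2×4.830e-09 m) = 1.092e-26 kg·m/s

Ratio: Δp_A/Δp_B = 8.19

Since Δp_min ∝ 1/Δx, the particle with smaller position uncertainty (A) has larger momentum uncertainty.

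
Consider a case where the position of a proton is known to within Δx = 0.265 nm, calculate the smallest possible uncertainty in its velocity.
118.960 m/s

Using the Heisenberg uncertainty principle and Δp = mΔv:
ΔxΔp ≥ ℏ/2
Δx(mΔv) ≥ ℏ/2

The minimum uncertainty in velocity is:
Δv_min = ℏ/(2mΔx)
Δv_min = (1.055e-34 J·s) / (2 × 1.673e-27 kg × 2.650e-10 m)
Δv_min = 1.190e+02 m/s = 118.960 m/s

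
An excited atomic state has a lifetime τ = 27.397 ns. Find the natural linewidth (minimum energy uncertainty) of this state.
12.012 neV

Using the energy-time uncertainty principle:
ΔEΔt ≥ ℏ/2

The lifetime τ represents the time uncertainty Δt.
The natural linewidth (minimum energy uncertainty) is:

ΔE = ℏ/(2τ)
ΔE = (1.055e-34 J·s) / (2 × 2.740e-08 s)
ΔE = 1.925e-27 J = 12.012 neV

This natural linewidth limits the precision of spectroscopic measurements.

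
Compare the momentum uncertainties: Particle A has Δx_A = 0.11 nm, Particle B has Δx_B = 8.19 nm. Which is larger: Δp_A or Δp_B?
Particle A has the larger minimum momentum uncertainty, by a factor of 74.45.

For each particle, the minimum momentum uncertainty is Δp_min = ℏ/(2Δx):

Particle A: Δp_A = ℏ/(2×1.100e-10 m) = 4.794e-25 kg·m/s
Particle B: Δp_B = ℏ/(2×8.190e-09 m) = 6.438e-27 kg·m/s

Ratio: Δp_A/Δp_B = 74.45

Since Δp_min ∝ 1/Δx, the particle with smaller position uncertainty (A) has larger momentum uncertainty.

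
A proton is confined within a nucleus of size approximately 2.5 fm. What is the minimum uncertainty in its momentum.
2.109 × 10^-20 kg·m/s

Using the Heisenberg uncertainty principle:
ΔxΔp ≥ ℏ/2

With Δx ≈ L = 2.500e-15 m (the confinement size):
Δp_min = ℏ/(2Δx)
Δp_min = (1.055e-34 J·s) / (2 × 2.500e-15 m)
Δp_min = 2.109e-20 kg·m/s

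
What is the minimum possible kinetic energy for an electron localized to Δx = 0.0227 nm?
18.485 eV

Localizing a particle requires giving it sufficient momentum uncertainty:

1. From uncertainty principle: Δp ≥ ℏ/(2Δx)
   Δp_min = (1.055e-34 J·s) / (2 × 2.270e-11 m)
   Δp_min = 2.323e-24 kg·m/s

2. This momentum uncertainty corresponds to kinetic energy:
   KE ≈ (Δp)²/(2m) = (2.323e-24)²/(2 × 9.109e-31 kg)
   KE = 2.962e-18 J = 18.485 eV

Tighter localization requires more energy.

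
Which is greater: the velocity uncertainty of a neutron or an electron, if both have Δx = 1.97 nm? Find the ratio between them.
The electron has the larger minimum velocity uncertainty, by a ratio of 1838.7.

For both particles, Δp_min = ℏ/(2Δx) = 2.677e-26 kg·m/s (same for both).

The velocity uncertainty is Δv = Δp/m:
- neutron: Δv = 2.677e-26 / 1.675e-27 = 1.598e+01 m/s = 15.980 m/s
- electron: Δv = 2.677e-26 / 9.109e-31 = 2.938e+04 m/s = 29.383 km/s

Ratio: 2.938e+04 / 1.598e+01 = 1838.7

The lighter particle has larger velocity uncertainty because Δv ∝ 1/m.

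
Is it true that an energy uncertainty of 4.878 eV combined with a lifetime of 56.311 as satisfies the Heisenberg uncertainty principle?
No, it violates the uncertainty relation.

Calculate the product ΔEΔt:
ΔE = 4.878 eV = 7.815e-19 J
ΔEΔt = (7.815e-19 J) × (5.631e-17 s)
ΔEΔt = 4.401e-35 J·s

Compare to the minimum allowed value ℏ/2:
ℏ/2 = 5.273e-35 J·s

Since ΔEΔt = 4.401e-35 J·s < 5.273e-35 J·s = ℏ/2,
this violates the uncertainty relation.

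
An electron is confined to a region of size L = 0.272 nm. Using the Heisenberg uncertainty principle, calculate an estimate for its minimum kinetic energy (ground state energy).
128.743 meV

Using the uncertainty principle to estimate ground state energy:

1. The position uncertainty is approximately the confinement size:
   Δx ≈ L = 2.720e-10 m

2. From ΔxΔp ≥ ℏ/2, the minimum momentum uncertainty is:
   Δp ≈ ℏ/(2L) = 1.939e-25 kg·m/s

3. The kinetic energy is approximately:
   KE ≈ (Δp)²/(2m) = (1.939e-25)²/(2 × 9.109e-31 kg)
   KE ≈ 2.063e-20 J = 128.743 meV

This is an order-of-magnitude estimate of the ground state energy.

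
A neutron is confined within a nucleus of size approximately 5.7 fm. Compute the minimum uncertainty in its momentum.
9.251 × 10^-21 kg·m/s

Using the Heisenberg uncertainty principle:
ΔxΔp ≥ ℏ/2

With Δx ≈ L = 5.700e-15 m (the confinement size):
Δp_min = ℏ/(2Δx)
Δp_min = (1.055e-34 J·s) / (2 × 5.700e-15 m)
Δp_min = 9.251e-21 kg·m/s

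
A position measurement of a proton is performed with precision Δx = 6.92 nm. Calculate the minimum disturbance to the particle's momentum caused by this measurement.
7.620 × 10^-27 kg·m/s

The uncertainty principle implies that measuring position disturbs momentum:
ΔxΔp ≥ ℏ/2

When we measure position with precision Δx, we necessarily introduce a momentum uncertainty:
Δp ≥ ℏ/(2Δx)
Δp_min = (1.055e-34 J·s) / (2 × 6.920e-09 m)
Δp_min = 7.620e-27 kg·m/s

The more precisely we measure position, the greater the momentum disturbance.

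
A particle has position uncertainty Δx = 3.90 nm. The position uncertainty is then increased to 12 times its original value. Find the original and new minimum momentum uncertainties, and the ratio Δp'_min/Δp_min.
Original Δp_min = 1.352 × 10^-26 kg·m/s; new Δp'_min = 1.127 × 10^-27 kg·m/s; ratio Δp'_min/Δp_min = 1/12.

From the uncertainty principle ΔxΔp ≥ ℏ/2, the minimum momentum uncertainty is Δp_min = ℏ/(2Δx).

Original (Δx = 3.90 nm = 3.900e-09 m):
Δp_min = (1.055e-34 J·s)/(2 × 3.900e-09 m) = 1.352e-26 kg·m/s

When Δx → 12Δx:
Δp'_min = ℏ/(2 × 12Δx) = (1/12) × ℏ/(2Δx) = (1/12) × Δp_min
Δp'_min = 1/12 × 1.352e-26 kg·m/s = 1.127e-27 kg·m/s

Since Δp_min ∝ 1/Δx, when Δx is increased to 12 times its original value, Δp_min decreases to 1/12 of its original value.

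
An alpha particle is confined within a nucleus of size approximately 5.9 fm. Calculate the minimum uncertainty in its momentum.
8.937 × 10^-21 kg·m/s

Using the Heisenberg uncertainty principle:
ΔxΔp ≥ ℏ/2

With Δx ≈ L = 5.900e-15 m (the confinement size):
Δp_min = ℏ/(2Δx)
Δp_min = (1.055e-34 J·s) / (2 × 5.900e-15 m)
Δp_min = 8.937e-21 kg·m/s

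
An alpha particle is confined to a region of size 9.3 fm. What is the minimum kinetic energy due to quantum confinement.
15.098 keV

Using the uncertainty principle:

1. Position uncertainty: Δx ≈ 9.300e-15 m
2. Minimum momentum uncertainty: Δp = ℏ/(2Δx) = 5.670e-21 kg·m/s
3. Minimum kinetic energy:
   KE = (Δp)²/(2m) = (5.670e-21)²/(2 × 6.645e-27 kg)
   KE = 2.419e-15 J = 15.098 keV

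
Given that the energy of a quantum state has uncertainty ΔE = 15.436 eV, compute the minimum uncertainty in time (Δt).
21.321 as

Using the energy-time uncertainty principle:
ΔEΔt ≥ ℏ/2

The minimum uncertainty in time is:
Δt_min = ℏ/(2ΔE)
Δt_min = (1.055e-34 J·s) / (2 × 2.473e-18 J)
Δt_min = 2.132e-17 s = 21.321 as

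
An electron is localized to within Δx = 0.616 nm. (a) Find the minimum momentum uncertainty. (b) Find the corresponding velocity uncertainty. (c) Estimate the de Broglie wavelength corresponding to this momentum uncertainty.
(a) Δp_min = 8.560 × 10^-26 kg·m/s
(b) Δv_min = 93.967 km/s
(c) λ_dB = 7.741 nm

Step-by-step:

(a) From the uncertainty principle:
Δp_min = ℏ/(2Δx) = (1.055e-34 J·s)/(2 × 6.160e-10 m) = 8.560e-26 kg·m/s

(b) The velocity uncertainty:
Δv = Δp/m = (8.560e-26 kg·m/s)/(9.109e-31 kg) = 9.397e+04 m/s = 93.967 km/s

(c) The de Broglie wavelength for this momentum:
λ = h/p = (6.626e-34 J·s)/(8.560e-26 kg·m/s) = 7.741e-09 m = 7.741 nm

Note: The de Broglie wavelength is comparable to the localization size, as expected from wave-particle duality.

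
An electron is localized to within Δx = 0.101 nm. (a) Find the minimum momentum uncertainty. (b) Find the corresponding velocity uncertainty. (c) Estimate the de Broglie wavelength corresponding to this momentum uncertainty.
(a) Δp_min = 5.221 × 10^-25 kg·m/s
(b) Δv_min = 573.107 km/s
(c) λ_dB = 1.269 nm

Step-by-step:

(a) From the uncertainty principle:
Δp_min = ℏ/(2Δx) = (1.055e-34 J·s)/(2 × 1.010e-10 m) = 5.221e-25 kg·m/s

(b) The velocity uncertainty:
Δv = Δp/m = (5.221e-25 kg·m/s)/(9.109e-31 kg) = 5.731e+05 m/s = 573.107 km/s

(c) The de Broglie wavelength for this momentum:
λ = h/p = (6.626e-34 J·s)/(5.221e-25 kg·m/s) = 1.269e-09 m = 1.269 nm

Note: The de Broglie wavelength is comparable to the localization size, as expected from wave-particle duality.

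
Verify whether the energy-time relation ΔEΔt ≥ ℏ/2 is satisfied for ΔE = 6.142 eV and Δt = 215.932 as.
Yes, it satisfies the uncertainty relation.

Calculate the product ΔEΔt:
ΔE = 6.142 eV = 9.841e-19 J
ΔEΔt = (9.841e-19 J) × (2.159e-16 s)
ΔEΔt = 2.125e-34 J·s

Compare to the minimum allowed value ℏ/2:
ℏ/2 = 5.273e-35 J·s

Since ΔEΔt = 2.125e-34 J·s ≥ 5.273e-35 J·s = ℏ/2,
this satisfies the uncertainty relation.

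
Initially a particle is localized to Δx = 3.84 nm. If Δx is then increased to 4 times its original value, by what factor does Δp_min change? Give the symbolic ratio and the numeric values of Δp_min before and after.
Original Δp_min = 1.373 × 10^-26 kg·m/s; new Δp'_min = 3.433 × 10^-27 kg·m/s; ratio Δp'_min/Δp_min = 1/4.

From the uncertainty principle ΔxΔp ≥ ℏ/2, the minimum momentum uncertainty is Δp_min = ℏ/(2Δx).

Original (Δx = 3.84 nm = 3.840e-09 m):
Δp_min = (1.055e-34 J·s)/(2 × 3.840e-09 m) = 1.373e-26 kg·m/s

When Δx → 4Δx:
Δp'_min = ℏ/(2 × 4Δx) = (1/4) × ℏ/(2Δx) = (1/4) × Δp_min
Δp'_min = 1/4 × 1.373e-26 kg·m/s = 3.433e-27 kg·m/s

Since Δp_min ∝ 1/Δx, when Δx is increased to 4 times its original value, Δp_min decreases to 1/4 of its original value.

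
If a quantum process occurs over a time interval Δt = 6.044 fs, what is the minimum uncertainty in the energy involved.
54.452 meV

Using the energy-time uncertainty principle:
ΔEΔt ≥ ℏ/2

The minimum uncertainty in energy is:
ΔE_min = ℏ/(2Δt)
ΔE_min = (1.055e-34 J·s) / (2 × 6.044e-15 s)
ΔE_min = 8.724e-21 J = 54.452 meV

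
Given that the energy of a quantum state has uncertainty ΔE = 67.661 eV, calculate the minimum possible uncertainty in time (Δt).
4.864 as

Using the energy-time uncertainty principle:
ΔEΔt ≥ ℏ/2

The minimum uncertainty in time is:
Δt_min = ℏ/(2ΔE)
Δt_min = (1.055e-34 J·s) / (2 × 1.084e-17 J)
Δt_min = 4.864e-18 s = 4.864 as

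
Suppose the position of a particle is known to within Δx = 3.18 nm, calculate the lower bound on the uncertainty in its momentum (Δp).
1.658 × 10^-26 kg·m/s

Using the Heisenberg uncertainty principle:
ΔxΔp ≥ ℏ/2

The minimum uncertainty in momentum is:
Δp_min = ℏ/(2Δx)
Δp_min = (1.055e-34 J·s) / (2 × 3.180e-09 m)
Δp_min = 1.658e-26 kg·m/s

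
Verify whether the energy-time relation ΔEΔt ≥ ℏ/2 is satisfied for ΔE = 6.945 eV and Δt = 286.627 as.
Yes, it satisfies the uncertainty relation.

Calculate the product ΔEΔt:
ΔE = 6.945 eV = 1.113e-18 J
ΔEΔt = (1.113e-18 J) × (2.866e-16 s)
ΔEΔt = 3.189e-34 J·s

Compare to the minimum allowed value ℏ/2:
ℏ/2 = 5.273e-35 J·s

Since ΔEΔt = 3.189e-34 J·s ≥ 5.273e-35 J·s = ℏ/2,
this satisfies the uncertainty relation.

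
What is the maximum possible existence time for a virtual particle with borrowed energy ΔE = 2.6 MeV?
126.579 ys

Using the energy-time uncertainty principle:
ΔEΔt ≥ ℏ/2

For a virtual particle borrowing energy ΔE, the maximum lifetime is:
Δt_max = ℏ/(2ΔE)

Converting energy:
ΔE = 2.6 MeV = 4.166e-13 J

Δt_max = (1.055e-34 J·s) / (2 × 4.166e-13 J)
Δt_max = 1.266e-22 s = 126.579 ys

Virtual particles with higher borrowed energy exist for shorter times.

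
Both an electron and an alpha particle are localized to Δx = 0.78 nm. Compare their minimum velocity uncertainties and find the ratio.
The electron has the larger minimum velocity uncertainty, by a ratio of 7294.3.

For both particles, Δp_min = ℏ/(2Δx) = 6.760e-26 kg·m/s (same for both).

The velocity uncertainty is Δv = Δp/m:
- electron: Δv = 6.760e-26 / 9.109e-31 = 7.421e+04 m/s = 74.210 km/s
- alpha particle: Δv = 6.760e-26 / 6.645e-27 = 1.017e+01 m/s = 10.174 m/s

Ratio: 7.421e+04 / 1.017e+01 = 7294.3

The lighter particle has larger velocity uncertainty because Δv ∝ 1/m.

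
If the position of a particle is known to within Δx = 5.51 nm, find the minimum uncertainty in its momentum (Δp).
9.570 × 10^-27 kg·m/s

Using the Heisenberg uncertainty principle:
ΔxΔp ≥ ℏ/2

The minimum uncertainty in momentum is:
Δp_min = ℏ/(2Δx)
Δp_min = (1.055e-34 J·s) / (2 × 5.510e-09 m)
Δp_min = 9.570e-27 kg·m/s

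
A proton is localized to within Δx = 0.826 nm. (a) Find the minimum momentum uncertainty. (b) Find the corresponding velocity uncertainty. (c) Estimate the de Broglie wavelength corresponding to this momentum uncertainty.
(a) Δp_min = 6.384 × 10^-26 kg·m/s
(b) Δv_min = 38.165 m/s
(c) λ_dB = 10.380 nm

Step-by-step:

(a) From the uncertainty principle:
Δp_min = ℏ/(2Δx) = (1.055e-34 J·s)/(2 × 8.260e-10 m) = 6.384e-26 kg·m/s

(b) The velocity uncertainty:
Δv = Δp/m = (6.384e-26 kg·m/s)/(1.673e-27 kg) = 3.817e+01 m/s = 38.165 m/s

(c) The de Broglie wavelength for this momentum:
λ = h/p = (6.626e-34 J·s)/(6.384e-26 kg·m/s) = 1.038e-08 m = 10.380 nm

Note: The de Broglie wavelength is comparable to the localization size, as expected from wave-particle duality.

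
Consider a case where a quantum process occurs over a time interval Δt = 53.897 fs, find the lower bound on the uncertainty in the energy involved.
6.106 meV

Using the energy-time uncertainty principle:
ΔEΔt ≥ ℏ/2

The minimum uncertainty in energy is:
ΔE_min = ℏ/(2Δt)
ΔE_min = (1.055e-34 J·s) / (2 × 5.390e-14 s)
ΔE_min = 9.783e-22 J = 6.106 meV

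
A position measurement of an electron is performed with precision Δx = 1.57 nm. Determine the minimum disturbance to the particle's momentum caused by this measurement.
3.359 × 10^-26 kg·m/s

The uncertainty principle implies that measuring position disturbs momentum:
ΔxΔp ≥ ℏ/2

When we measure position with precision Δx, we necessarily introduce a momentum uncertainty:
Δp ≥ ℏ/(2Δx)
Δp_min = (1.055e-34 J·s) / (2 × 1.570e-09 m)
Δp_min = 3.359e-26 kg·m/s

The more precisely we measure position, the greater the momentum disturbance.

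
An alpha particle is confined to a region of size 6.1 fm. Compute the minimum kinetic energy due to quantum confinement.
35.093 keV

Using the uncertainty principle:

1. Position uncertainty: Δx ≈ 6.100e-15 m
2. Minimum momentum uncertainty: Δp = ℏ/(2Δx) = 8.644e-21 kg·m/s
3. Minimum kinetic energy:
   KE = (Δp)²/(2m) = (8.644e-21)²/(2 × 6.645e-27 kg)
   KE = 5.623e-15 J = 35.093 keV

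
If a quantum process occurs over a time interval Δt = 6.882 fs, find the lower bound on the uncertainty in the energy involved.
47.821 meV

Using the energy-time uncertainty principle:
ΔEΔt ≥ ℏ/2

The minimum uncertainty in energy is:
ΔE_min = ℏ/(2Δt)
ΔE_min = (1.055e-34 J·s) / (2 × 6.882e-15 s)
ΔE_min = 7.662e-21 J = 47.821 meV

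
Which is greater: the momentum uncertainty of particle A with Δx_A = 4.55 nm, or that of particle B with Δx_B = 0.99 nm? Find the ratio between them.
Particle B has the larger minimum momentum uncertainty, by a factor of 4.60.

For each particle, the minimum momentum uncertainty is Δp_min = ℏ/(2Δx):

Particle A: Δp_A = ℏ/(2×4.550e-09 m) = 1.159e-26 kg·m/s
Particle B: Δp_B = ℏ/(2×9.900e-10 m) = 5.326e-26 kg·m/s

Ratio: Δp_B/Δp_A = 4.60

Since Δp_min ∝ 1/Δx, the particle with smaller position uncertainty (B) has larger momentum uncertainty.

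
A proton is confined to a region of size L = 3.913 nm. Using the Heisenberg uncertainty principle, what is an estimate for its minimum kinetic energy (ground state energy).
338.793 neV

Using the uncertainty principle to estimate ground state energy:

1. The position uncertainty is approximately the confinement size:
   Δx ≈ L = 3.913e-09 m

2. From ΔxΔp ≥ ℏ/2, the minimum momentum uncertainty is:
   Δp ≈ ℏ/(2L) = 1.348e-26 kg·m/s

3. The kinetic energy is approximately:
   KE ≈ (Δp)²/(2m) = (1.348e-26)²/(2 × 1.673e-27 kg)
   KE ≈ 5.428e-26 J = 338.793 neV

This is an order-of-magnitude estimate of the ground state energy.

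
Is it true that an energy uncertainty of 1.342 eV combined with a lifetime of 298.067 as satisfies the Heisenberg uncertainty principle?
Yes, it satisfies the uncertainty relation.

Calculate the product ΔEΔt:
ΔE = 1.342 eV = 2.150e-19 J
ΔEΔt = (2.150e-19 J) × (2.981e-16 s)
ΔEΔt = 6.409e-35 J·s

Compare to the minimum allowed value ℏ/2:
ℏ/2 = 5.273e-35 J·s

Since ΔEΔt = 6.409e-35 J·s ≥ 5.273e-35 J·s = ℏ/2,
this satisfies the uncertainty relation.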